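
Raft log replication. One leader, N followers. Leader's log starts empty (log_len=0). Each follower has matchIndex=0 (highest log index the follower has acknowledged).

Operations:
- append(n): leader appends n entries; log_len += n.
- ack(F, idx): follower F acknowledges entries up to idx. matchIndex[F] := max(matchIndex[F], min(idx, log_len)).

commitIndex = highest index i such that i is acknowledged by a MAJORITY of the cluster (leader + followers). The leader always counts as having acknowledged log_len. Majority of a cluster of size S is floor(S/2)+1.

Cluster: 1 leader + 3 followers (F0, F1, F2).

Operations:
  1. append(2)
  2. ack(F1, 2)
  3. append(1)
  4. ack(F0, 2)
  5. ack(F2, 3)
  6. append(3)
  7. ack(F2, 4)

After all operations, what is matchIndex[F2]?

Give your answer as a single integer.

Op 1: append 2 -> log_len=2
Op 2: F1 acks idx 2 -> match: F0=0 F1=2 F2=0; commitIndex=0
Op 3: append 1 -> log_len=3
Op 4: F0 acks idx 2 -> match: F0=2 F1=2 F2=0; commitIndex=2
Op 5: F2 acks idx 3 -> match: F0=2 F1=2 F2=3; commitIndex=2
Op 6: append 3 -> log_len=6
Op 7: F2 acks idx 4 -> match: F0=2 F1=2 F2=4; commitIndex=2

Answer: 4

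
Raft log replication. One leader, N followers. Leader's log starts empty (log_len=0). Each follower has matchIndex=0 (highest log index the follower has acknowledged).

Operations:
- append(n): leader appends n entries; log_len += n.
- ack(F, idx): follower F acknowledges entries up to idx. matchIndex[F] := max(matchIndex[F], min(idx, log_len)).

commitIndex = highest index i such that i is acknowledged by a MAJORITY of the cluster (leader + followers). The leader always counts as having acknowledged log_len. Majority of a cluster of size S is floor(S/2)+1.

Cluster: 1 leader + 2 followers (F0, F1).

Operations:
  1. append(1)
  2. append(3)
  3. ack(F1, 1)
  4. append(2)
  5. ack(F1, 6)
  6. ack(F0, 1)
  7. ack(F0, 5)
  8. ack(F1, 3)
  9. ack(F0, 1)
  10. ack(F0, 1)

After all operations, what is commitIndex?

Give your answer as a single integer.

Op 1: append 1 -> log_len=1
Op 2: append 3 -> log_len=4
Op 3: F1 acks idx 1 -> match: F0=0 F1=1; commitIndex=1
Op 4: append 2 -> log_len=6
Op 5: F1 acks idx 6 -> match: F0=0 F1=6; commitIndex=6
Op 6: F0 acks idx 1 -> match: F0=1 F1=6; commitIndex=6
Op 7: F0 acks idx 5 -> match: F0=5 F1=6; commitIndex=6
Op 8: F1 acks idx 3 -> match: F0=5 F1=6; commitIndex=6
Op 9: F0 acks idx 1 -> match: F0=5 F1=6; commitIndex=6
Op 10: F0 acks idx 1 -> match: F0=5 F1=6; commitIndex=6

Answer: 6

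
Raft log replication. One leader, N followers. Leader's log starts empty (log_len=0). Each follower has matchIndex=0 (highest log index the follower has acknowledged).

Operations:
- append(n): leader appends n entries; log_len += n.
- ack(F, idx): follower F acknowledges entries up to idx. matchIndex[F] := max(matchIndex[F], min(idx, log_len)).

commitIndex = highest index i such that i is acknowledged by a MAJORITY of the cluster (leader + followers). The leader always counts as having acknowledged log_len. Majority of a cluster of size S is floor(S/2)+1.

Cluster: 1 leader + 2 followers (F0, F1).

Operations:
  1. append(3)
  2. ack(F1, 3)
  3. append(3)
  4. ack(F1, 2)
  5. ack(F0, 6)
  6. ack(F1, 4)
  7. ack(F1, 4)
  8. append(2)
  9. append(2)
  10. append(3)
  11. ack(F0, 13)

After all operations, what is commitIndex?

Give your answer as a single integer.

Op 1: append 3 -> log_len=3
Op 2: F1 acks idx 3 -> match: F0=0 F1=3; commitIndex=3
Op 3: append 3 -> log_len=6
Op 4: F1 acks idx 2 -> match: F0=0 F1=3; commitIndex=3
Op 5: F0 acks idx 6 -> match: F0=6 F1=3; commitIndex=6
Op 6: F1 acks idx 4 -> match: F0=6 F1=4; commitIndex=6
Op 7: F1 acks idx 4 -> match: F0=6 F1=4; commitIndex=6
Op 8: append 2 -> log_len=8
Op 9: append 2 -> log_len=10
Op 10: append 3 -> log_len=13
Op 11: F0 acks idx 13 -> match: F0=13 F1=4; commitIndex=13

Answer: 13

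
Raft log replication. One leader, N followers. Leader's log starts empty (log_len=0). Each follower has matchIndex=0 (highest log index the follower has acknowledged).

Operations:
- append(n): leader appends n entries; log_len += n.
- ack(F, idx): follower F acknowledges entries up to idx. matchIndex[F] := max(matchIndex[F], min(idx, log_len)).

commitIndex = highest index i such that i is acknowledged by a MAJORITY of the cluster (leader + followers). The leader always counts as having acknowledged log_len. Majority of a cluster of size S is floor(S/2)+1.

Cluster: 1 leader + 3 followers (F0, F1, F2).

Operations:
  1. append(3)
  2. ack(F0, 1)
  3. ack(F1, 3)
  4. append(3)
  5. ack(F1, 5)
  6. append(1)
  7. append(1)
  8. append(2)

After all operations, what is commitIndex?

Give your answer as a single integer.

Answer: 1

Derivation:
Op 1: append 3 -> log_len=3
Op 2: F0 acks idx 1 -> match: F0=1 F1=0 F2=0; commitIndex=0
Op 3: F1 acks idx 3 -> match: F0=1 F1=3 F2=0; commitIndex=1
Op 4: append 3 -> log_len=6
Op 5: F1 acks idx 5 -> match: F0=1 F1=5 F2=0; commitIndex=1
Op 6: append 1 -> log_len=7
Op 7: append 1 -> log_len=8
Op 8: append 2 -> log_len=10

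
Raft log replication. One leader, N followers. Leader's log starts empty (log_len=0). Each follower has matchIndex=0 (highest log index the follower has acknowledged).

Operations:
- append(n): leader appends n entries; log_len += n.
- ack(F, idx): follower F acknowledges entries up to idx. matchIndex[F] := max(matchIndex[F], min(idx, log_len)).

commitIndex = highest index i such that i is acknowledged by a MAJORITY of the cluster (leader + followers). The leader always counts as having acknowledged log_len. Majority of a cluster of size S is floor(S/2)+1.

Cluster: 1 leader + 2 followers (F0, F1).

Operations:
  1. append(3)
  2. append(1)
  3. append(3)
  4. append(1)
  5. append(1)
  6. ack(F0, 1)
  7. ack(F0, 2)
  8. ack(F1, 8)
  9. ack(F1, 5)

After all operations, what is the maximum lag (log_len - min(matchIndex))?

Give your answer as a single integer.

Op 1: append 3 -> log_len=3
Op 2: append 1 -> log_len=4
Op 3: append 3 -> log_len=7
Op 4: append 1 -> log_len=8
Op 5: append 1 -> log_len=9
Op 6: F0 acks idx 1 -> match: F0=1 F1=0; commitIndex=1
Op 7: F0 acks idx 2 -> match: F0=2 F1=0; commitIndex=2
Op 8: F1 acks idx 8 -> match: F0=2 F1=8; commitIndex=8
Op 9: F1 acks idx 5 -> match: F0=2 F1=8; commitIndex=8

Answer: 7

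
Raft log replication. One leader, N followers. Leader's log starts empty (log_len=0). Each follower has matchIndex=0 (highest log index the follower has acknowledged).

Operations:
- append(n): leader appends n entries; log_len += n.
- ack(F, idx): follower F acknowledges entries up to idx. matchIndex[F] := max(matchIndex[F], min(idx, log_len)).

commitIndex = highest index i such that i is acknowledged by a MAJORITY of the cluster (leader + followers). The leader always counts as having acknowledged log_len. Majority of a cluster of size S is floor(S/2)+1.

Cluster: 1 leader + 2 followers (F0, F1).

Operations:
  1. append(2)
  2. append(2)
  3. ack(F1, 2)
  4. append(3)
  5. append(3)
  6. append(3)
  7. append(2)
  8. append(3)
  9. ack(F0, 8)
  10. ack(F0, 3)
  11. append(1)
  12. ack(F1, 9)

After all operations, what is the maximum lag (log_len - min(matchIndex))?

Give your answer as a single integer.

Answer: 11

Derivation:
Op 1: append 2 -> log_len=2
Op 2: append 2 -> log_len=4
Op 3: F1 acks idx 2 -> match: F0=0 F1=2; commitIndex=2
Op 4: append 3 -> log_len=7
Op 5: append 3 -> log_len=10
Op 6: append 3 -> log_len=13
Op 7: append 2 -> log_len=15
Op 8: append 3 -> log_len=18
Op 9: F0 acks idx 8 -> match: F0=8 F1=2; commitIndex=8
Op 10: F0 acks idx 3 -> match: F0=8 F1=2; commitIndex=8
Op 11: append 1 -> log_len=19
Op 12: F1 acks idx 9 -> match: F0=8 F1=9; commitIndex=9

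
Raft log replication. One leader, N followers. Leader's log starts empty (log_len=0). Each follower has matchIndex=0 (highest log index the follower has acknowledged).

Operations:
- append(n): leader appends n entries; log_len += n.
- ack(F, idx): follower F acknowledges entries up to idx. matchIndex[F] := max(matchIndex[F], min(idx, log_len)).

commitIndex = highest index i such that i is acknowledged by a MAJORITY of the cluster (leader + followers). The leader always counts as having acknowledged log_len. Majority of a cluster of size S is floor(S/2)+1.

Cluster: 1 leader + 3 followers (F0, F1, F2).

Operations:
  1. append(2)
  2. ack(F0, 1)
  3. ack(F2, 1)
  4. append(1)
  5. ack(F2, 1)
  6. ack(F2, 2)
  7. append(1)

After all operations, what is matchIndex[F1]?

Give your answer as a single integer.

Answer: 0

Derivation:
Op 1: append 2 -> log_len=2
Op 2: F0 acks idx 1 -> match: F0=1 F1=0 F2=0; commitIndex=0
Op 3: F2 acks idx 1 -> match: F0=1 F1=0 F2=1; commitIndex=1
Op 4: append 1 -> log_len=3
Op 5: F2 acks idx 1 -> match: F0=1 F1=0 F2=1; commitIndex=1
Op 6: F2 acks idx 2 -> match: F0=1 F1=0 F2=2; commitIndex=1
Op 7: append 1 -> log_len=4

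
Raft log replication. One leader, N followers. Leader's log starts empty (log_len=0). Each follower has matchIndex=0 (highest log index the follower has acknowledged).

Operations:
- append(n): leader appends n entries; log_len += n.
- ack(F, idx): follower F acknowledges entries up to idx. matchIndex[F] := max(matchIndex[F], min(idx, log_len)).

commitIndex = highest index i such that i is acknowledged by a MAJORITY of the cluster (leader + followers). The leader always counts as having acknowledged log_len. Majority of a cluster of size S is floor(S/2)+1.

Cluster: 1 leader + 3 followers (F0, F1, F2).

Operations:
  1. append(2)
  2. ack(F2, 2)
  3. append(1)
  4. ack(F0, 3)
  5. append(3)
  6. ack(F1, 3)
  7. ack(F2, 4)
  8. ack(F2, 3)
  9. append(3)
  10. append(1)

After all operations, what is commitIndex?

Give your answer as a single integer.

Answer: 3

Derivation:
Op 1: append 2 -> log_len=2
Op 2: F2 acks idx 2 -> match: F0=0 F1=0 F2=2; commitIndex=0
Op 3: append 1 -> log_len=3
Op 4: F0 acks idx 3 -> match: F0=3 F1=0 F2=2; commitIndex=2
Op 5: append 3 -> log_len=6
Op 6: F1 acks idx 3 -> match: F0=3 F1=3 F2=2; commitIndex=3
Op 7: F2 acks idx 4 -> match: F0=3 F1=3 F2=4; commitIndex=3
Op 8: F2 acks idx 3 -> match: F0=3 F1=3 F2=4; commitIndex=3
Op 9: append 3 -> log_len=9
Op 10: append 1 -> log_len=10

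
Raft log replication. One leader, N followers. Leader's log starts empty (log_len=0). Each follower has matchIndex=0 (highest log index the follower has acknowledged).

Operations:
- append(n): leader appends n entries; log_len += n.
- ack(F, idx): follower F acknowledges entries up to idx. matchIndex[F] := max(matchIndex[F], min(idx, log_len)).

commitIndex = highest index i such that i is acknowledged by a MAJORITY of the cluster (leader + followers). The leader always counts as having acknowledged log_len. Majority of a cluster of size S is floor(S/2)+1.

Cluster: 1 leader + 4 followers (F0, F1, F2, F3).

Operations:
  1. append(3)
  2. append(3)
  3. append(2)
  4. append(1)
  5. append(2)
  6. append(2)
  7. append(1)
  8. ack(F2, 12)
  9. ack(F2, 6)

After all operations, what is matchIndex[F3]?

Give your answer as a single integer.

Answer: 0

Derivation:
Op 1: append 3 -> log_len=3
Op 2: append 3 -> log_len=6
Op 3: append 2 -> log_len=8
Op 4: append 1 -> log_len=9
Op 5: append 2 -> log_len=11
Op 6: append 2 -> log_len=13
Op 7: append 1 -> log_len=14
Op 8: F2 acks idx 12 -> match: F0=0 F1=0 F2=12 F3=0; commitIndex=0
Op 9: F2 acks idx 6 -> match: F0=0 F1=0 F2=12 F3=0; commitIndex=0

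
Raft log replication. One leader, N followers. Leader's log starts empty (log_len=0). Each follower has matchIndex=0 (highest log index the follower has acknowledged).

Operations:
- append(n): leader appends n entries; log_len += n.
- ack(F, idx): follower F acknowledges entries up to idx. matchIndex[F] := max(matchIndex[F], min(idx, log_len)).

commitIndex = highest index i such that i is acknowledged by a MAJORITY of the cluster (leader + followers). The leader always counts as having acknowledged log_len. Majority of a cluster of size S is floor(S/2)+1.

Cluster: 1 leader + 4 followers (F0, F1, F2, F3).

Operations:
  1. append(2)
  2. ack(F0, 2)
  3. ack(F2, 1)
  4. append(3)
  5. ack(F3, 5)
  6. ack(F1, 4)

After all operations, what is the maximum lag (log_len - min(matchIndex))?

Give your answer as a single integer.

Answer: 4

Derivation:
Op 1: append 2 -> log_len=2
Op 2: F0 acks idx 2 -> match: F0=2 F1=0 F2=0 F3=0; commitIndex=0
Op 3: F2 acks idx 1 -> match: F0=2 F1=0 F2=1 F3=0; commitIndex=1
Op 4: append 3 -> log_len=5
Op 5: F3 acks idx 5 -> match: F0=2 F1=0 F2=1 F3=5; commitIndex=2
Op 6: F1 acks idx 4 -> match: F0=2 F1=4 F2=1 F3=5; commitIndex=4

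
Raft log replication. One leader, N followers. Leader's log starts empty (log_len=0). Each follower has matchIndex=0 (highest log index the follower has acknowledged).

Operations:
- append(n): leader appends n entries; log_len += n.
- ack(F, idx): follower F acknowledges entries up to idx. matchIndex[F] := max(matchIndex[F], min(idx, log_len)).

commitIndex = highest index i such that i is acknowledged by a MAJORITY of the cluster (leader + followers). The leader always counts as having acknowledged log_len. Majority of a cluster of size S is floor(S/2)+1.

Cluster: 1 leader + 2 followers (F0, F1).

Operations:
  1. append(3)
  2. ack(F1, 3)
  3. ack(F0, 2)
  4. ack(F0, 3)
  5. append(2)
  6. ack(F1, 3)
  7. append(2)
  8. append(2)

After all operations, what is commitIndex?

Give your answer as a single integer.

Answer: 3

Derivation:
Op 1: append 3 -> log_len=3
Op 2: F1 acks idx 3 -> match: F0=0 F1=3; commitIndex=3
Op 3: F0 acks idx 2 -> match: F0=2 F1=3; commitIndex=3
Op 4: F0 acks idx 3 -> match: F0=3 F1=3; commitIndex=3
Op 5: append 2 -> log_len=5
Op 6: F1 acks idx 3 -> match: F0=3 F1=3; commitIndex=3
Op 7: append 2 -> log_len=7
Op 8: append 2 -> log_len=9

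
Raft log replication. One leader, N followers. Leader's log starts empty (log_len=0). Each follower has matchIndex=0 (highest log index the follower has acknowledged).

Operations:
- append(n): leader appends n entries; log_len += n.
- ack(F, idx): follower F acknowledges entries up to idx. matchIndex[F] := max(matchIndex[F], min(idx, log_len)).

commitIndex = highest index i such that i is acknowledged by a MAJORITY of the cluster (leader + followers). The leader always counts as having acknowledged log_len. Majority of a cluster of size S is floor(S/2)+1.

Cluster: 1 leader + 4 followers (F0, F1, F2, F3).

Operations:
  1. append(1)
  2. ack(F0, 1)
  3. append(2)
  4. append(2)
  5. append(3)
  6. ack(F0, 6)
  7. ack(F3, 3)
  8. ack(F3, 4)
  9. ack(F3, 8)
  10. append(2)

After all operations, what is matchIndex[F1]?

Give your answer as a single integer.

Answer: 0

Derivation:
Op 1: append 1 -> log_len=1
Op 2: F0 acks idx 1 -> match: F0=1 F1=0 F2=0 F3=0; commitIndex=0
Op 3: append 2 -> log_len=3
Op 4: append 2 -> log_len=5
Op 5: append 3 -> log_len=8
Op 6: F0 acks idx 6 -> match: F0=6 F1=0 F2=0 F3=0; commitIndex=0
Op 7: F3 acks idx 3 -> match: F0=6 F1=0 F2=0 F3=3; commitIndex=3
Op 8: F3 acks idx 4 -> match: F0=6 F1=0 F2=0 F3=4; commitIndex=4
Op 9: F3 acks idx 8 -> match: F0=6 F1=0 F2=0 F3=8; commitIndex=6
Op 10: append 2 -> log_len=10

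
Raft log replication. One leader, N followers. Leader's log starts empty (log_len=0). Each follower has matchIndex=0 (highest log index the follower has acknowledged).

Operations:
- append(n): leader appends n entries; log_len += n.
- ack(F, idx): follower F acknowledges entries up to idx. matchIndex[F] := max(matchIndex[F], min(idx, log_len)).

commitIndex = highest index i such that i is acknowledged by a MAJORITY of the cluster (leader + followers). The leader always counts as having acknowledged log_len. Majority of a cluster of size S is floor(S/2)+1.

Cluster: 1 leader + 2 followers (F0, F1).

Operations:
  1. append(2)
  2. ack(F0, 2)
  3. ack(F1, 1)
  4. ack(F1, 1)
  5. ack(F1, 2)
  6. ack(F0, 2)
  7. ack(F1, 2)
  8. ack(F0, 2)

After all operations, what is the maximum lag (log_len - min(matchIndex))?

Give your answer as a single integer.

Op 1: append 2 -> log_len=2
Op 2: F0 acks idx 2 -> match: F0=2 F1=0; commitIndex=2
Op 3: F1 acks idx 1 -> match: F0=2 F1=1; commitIndex=2
Op 4: F1 acks idx 1 -> match: F0=2 F1=1; commitIndex=2
Op 5: F1 acks idx 2 -> match: F0=2 F1=2; commitIndex=2
Op 6: F0 acks idx 2 -> match: F0=2 F1=2; commitIndex=2
Op 7: F1 acks idx 2 -> match: F0=2 F1=2; commitIndex=2
Op 8: F0 acks idx 2 -> match: F0=2 F1=2; commitIndex=2

Answer: 0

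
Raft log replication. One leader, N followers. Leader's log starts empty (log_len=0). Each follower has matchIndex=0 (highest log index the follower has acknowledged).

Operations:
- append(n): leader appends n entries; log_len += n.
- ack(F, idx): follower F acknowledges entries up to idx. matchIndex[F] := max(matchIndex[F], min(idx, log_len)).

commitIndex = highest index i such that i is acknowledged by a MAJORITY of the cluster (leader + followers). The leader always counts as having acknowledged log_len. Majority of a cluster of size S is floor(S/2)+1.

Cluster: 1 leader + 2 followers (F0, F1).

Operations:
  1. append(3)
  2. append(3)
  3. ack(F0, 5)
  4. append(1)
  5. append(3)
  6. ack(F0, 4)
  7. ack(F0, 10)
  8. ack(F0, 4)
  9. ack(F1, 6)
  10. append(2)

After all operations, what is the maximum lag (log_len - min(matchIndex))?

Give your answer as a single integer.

Answer: 6

Derivation:
Op 1: append 3 -> log_len=3
Op 2: append 3 -> log_len=6
Op 3: F0 acks idx 5 -> match: F0=5 F1=0; commitIndex=5
Op 4: append 1 -> log_len=7
Op 5: append 3 -> log_len=10
Op 6: F0 acks idx 4 -> match: F0=5 F1=0; commitIndex=5
Op 7: F0 acks idx 10 -> match: F0=10 F1=0; commitIndex=10
Op 8: F0 acks idx 4 -> match: F0=10 F1=0; commitIndex=10
Op 9: F1 acks idx 6 -> match: F0=10 F1=6; commitIndex=10
Op 10: append 2 -> log_len=12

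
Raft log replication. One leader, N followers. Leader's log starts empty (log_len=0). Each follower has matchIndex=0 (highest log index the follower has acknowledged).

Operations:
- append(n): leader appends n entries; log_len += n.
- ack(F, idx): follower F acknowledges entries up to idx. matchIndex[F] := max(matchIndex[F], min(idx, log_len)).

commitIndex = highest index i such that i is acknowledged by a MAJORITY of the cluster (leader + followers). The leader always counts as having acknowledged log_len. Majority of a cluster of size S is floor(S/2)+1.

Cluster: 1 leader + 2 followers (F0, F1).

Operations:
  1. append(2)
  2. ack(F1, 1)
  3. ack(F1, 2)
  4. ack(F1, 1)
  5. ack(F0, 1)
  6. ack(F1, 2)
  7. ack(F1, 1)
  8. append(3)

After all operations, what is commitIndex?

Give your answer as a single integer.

Op 1: append 2 -> log_len=2
Op 2: F1 acks idx 1 -> match: F0=0 F1=1; commitIndex=1
Op 3: F1 acks idx 2 -> match: F0=0 F1=2; commitIndex=2
Op 4: F1 acks idx 1 -> match: F0=0 F1=2; commitIndex=2
Op 5: F0 acks idx 1 -> match: F0=1 F1=2; commitIndex=2
Op 6: F1 acks idx 2 -> match: F0=1 F1=2; commitIndex=2
Op 7: F1 acks idx 1 -> match: F0=1 F1=2; commitIndex=2
Op 8: append 3 -> log_len=5

Answer: 2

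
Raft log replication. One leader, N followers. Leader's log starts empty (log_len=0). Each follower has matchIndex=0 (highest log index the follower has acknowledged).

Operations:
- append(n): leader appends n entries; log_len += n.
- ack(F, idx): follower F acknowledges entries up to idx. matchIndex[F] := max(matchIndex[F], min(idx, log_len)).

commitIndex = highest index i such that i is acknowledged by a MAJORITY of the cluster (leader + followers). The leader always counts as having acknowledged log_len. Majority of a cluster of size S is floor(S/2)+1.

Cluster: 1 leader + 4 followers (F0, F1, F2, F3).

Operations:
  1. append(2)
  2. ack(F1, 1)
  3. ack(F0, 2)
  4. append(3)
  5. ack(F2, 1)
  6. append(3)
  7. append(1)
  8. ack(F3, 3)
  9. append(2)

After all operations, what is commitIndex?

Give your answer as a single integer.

Answer: 2

Derivation:
Op 1: append 2 -> log_len=2
Op 2: F1 acks idx 1 -> match: F0=0 F1=1 F2=0 F3=0; commitIndex=0
Op 3: F0 acks idx 2 -> match: F0=2 F1=1 F2=0 F3=0; commitIndex=1
Op 4: append 3 -> log_len=5
Op 5: F2 acks idx 1 -> match: F0=2 F1=1 F2=1 F3=0; commitIndex=1
Op 6: append 3 -> log_len=8
Op 7: append 1 -> log_len=9
Op 8: F3 acks idx 3 -> match: F0=2 F1=1 F2=1 F3=3; commitIndex=2
Op 9: append 2 -> log_len=11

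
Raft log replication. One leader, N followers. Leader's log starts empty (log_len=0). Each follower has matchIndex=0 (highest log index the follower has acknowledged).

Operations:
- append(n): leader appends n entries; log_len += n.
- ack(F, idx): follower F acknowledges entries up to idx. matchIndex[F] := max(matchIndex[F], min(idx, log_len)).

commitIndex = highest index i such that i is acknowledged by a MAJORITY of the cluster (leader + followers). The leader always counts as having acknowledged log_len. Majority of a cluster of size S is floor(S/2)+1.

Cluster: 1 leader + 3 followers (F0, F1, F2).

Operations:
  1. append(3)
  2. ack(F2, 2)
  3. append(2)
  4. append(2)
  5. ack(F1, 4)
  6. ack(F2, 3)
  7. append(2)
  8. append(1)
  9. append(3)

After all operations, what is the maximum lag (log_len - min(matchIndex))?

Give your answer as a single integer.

Op 1: append 3 -> log_len=3
Op 2: F2 acks idx 2 -> match: F0=0 F1=0 F2=2; commitIndex=0
Op 3: append 2 -> log_len=5
Op 4: append 2 -> log_len=7
Op 5: F1 acks idx 4 -> match: F0=0 F1=4 F2=2; commitIndex=2
Op 6: F2 acks idx 3 -> match: F0=0 F1=4 F2=3; commitIndex=3
Op 7: append 2 -> log_len=9
Op 8: append 1 -> log_len=10
Op 9: append 3 -> log_len=13

Answer: 13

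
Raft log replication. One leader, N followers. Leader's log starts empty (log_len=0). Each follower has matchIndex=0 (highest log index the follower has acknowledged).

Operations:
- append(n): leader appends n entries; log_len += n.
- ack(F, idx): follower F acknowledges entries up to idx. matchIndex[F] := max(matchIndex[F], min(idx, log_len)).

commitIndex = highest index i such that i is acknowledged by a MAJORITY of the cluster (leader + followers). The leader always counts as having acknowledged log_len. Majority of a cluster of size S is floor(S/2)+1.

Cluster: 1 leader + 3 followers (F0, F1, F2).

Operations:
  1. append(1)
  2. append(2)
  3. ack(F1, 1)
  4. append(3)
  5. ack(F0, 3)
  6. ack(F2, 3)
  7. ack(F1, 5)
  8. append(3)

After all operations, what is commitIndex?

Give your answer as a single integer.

Answer: 3

Derivation:
Op 1: append 1 -> log_len=1
Op 2: append 2 -> log_len=3
Op 3: F1 acks idx 1 -> match: F0=0 F1=1 F2=0; commitIndex=0
Op 4: append 3 -> log_len=6
Op 5: F0 acks idx 3 -> match: F0=3 F1=1 F2=0; commitIndex=1
Op 6: F2 acks idx 3 -> match: F0=3 F1=1 F2=3; commitIndex=3
Op 7: F1 acks idx 5 -> match: F0=3 F1=5 F2=3; commitIndex=3
Op 8: append 3 -> log_len=9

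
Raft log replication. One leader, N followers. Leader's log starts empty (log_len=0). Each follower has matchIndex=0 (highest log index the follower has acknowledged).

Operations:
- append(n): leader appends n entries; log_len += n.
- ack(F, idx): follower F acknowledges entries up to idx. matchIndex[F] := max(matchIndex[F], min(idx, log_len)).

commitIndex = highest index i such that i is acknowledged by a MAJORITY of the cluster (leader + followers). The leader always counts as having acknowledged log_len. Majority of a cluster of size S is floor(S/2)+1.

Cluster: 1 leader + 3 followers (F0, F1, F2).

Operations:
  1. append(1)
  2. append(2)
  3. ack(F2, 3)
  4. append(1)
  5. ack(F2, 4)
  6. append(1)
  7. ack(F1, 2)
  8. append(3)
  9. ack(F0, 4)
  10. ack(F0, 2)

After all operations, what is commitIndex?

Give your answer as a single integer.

Op 1: append 1 -> log_len=1
Op 2: append 2 -> log_len=3
Op 3: F2 acks idx 3 -> match: F0=0 F1=0 F2=3; commitIndex=0
Op 4: append 1 -> log_len=4
Op 5: F2 acks idx 4 -> match: F0=0 F1=0 F2=4; commitIndex=0
Op 6: append 1 -> log_len=5
Op 7: F1 acks idx 2 -> match: F0=0 F1=2 F2=4; commitIndex=2
Op 8: append 3 -> log_len=8
Op 9: F0 acks idx 4 -> match: F0=4 F1=2 F2=4; commitIndex=4
Op 10: F0 acks idx 2 -> match: F0=4 F1=2 F2=4; commitIndex=4

Answer: 4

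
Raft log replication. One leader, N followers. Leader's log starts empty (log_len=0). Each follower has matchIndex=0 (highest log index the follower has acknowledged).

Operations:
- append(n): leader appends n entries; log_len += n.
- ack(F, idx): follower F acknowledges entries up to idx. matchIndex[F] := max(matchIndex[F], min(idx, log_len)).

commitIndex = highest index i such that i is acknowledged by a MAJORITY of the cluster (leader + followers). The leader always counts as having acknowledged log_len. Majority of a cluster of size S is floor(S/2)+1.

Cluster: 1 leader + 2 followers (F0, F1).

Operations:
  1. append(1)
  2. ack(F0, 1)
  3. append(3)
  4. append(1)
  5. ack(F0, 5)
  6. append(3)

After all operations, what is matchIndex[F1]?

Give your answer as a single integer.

Op 1: append 1 -> log_len=1
Op 2: F0 acks idx 1 -> match: F0=1 F1=0; commitIndex=1
Op 3: append 3 -> log_len=4
Op 4: append 1 -> log_len=5
Op 5: F0 acks idx 5 -> match: F0=5 F1=0; commitIndex=5
Op 6: append 3 -> log_len=8

Answer: 0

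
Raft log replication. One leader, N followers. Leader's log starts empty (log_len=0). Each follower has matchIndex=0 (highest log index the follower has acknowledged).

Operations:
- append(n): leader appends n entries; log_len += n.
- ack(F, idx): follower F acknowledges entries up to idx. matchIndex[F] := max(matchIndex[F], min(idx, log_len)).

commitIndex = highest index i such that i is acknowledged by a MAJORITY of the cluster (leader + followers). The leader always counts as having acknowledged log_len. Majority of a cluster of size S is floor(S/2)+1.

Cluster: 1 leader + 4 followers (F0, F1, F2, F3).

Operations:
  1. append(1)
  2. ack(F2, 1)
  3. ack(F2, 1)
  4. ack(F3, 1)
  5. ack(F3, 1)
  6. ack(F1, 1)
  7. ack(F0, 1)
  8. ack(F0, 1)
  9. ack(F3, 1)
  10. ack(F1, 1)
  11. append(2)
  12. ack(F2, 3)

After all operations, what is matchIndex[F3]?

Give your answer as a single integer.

Op 1: append 1 -> log_len=1
Op 2: F2 acks idx 1 -> match: F0=0 F1=0 F2=1 F3=0; commitIndex=0
Op 3: F2 acks idx 1 -> match: F0=0 F1=0 F2=1 F3=0; commitIndex=0
Op 4: F3 acks idx 1 -> match: F0=0 F1=0 F2=1 F3=1; commitIndex=1
Op 5: F3 acks idx 1 -> match: F0=0 F1=0 F2=1 F3=1; commitIndex=1
Op 6: F1 acks idx 1 -> match: F0=0 F1=1 F2=1 F3=1; commitIndex=1
Op 7: F0 acks idx 1 -> match: F0=1 F1=1 F2=1 F3=1; commitIndex=1
Op 8: F0 acks idx 1 -> match: F0=1 F1=1 F2=1 F3=1; commitIndex=1
Op 9: F3 acks idx 1 -> match: F0=1 F1=1 F2=1 F3=1; commitIndex=1
Op 10: F1 acks idx 1 -> match: F0=1 F1=1 F2=1 F3=1; commitIndex=1
Op 11: append 2 -> log_len=3
Op 12: F2 acks idx 3 -> match: F0=1 F1=1 F2=3 F3=1; commitIndex=1

Answer: 1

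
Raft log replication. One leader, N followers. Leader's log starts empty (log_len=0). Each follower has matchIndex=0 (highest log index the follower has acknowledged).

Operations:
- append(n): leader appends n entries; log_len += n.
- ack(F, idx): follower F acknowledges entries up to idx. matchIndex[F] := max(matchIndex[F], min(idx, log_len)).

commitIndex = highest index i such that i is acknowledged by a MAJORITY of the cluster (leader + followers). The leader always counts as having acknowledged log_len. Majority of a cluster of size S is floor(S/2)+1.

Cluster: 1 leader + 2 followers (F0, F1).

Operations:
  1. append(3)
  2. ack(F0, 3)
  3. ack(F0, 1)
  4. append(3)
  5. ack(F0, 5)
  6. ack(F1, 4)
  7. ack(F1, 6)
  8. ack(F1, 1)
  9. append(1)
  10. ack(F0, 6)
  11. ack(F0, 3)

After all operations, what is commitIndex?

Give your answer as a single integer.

Op 1: append 3 -> log_len=3
Op 2: F0 acks idx 3 -> match: F0=3 F1=0; commitIndex=3
Op 3: F0 acks idx 1 -> match: F0=3 F1=0; commitIndex=3
Op 4: append 3 -> log_len=6
Op 5: F0 acks idx 5 -> match: F0=5 F1=0; commitIndex=5
Op 6: F1 acks idx 4 -> match: F0=5 F1=4; commitIndex=5
Op 7: F1 acks idx 6 -> match: F0=5 F1=6; commitIndex=6
Op 8: F1 acks idx 1 -> match: F0=5 F1=6; commitIndex=6
Op 9: append 1 -> log_len=7
Op 10: F0 acks idx 6 -> match: F0=6 F1=6; commitIndex=6
Op 11: F0 acks idx 3 -> match: F0=6 F1=6; commitIndex=6

Answer: 6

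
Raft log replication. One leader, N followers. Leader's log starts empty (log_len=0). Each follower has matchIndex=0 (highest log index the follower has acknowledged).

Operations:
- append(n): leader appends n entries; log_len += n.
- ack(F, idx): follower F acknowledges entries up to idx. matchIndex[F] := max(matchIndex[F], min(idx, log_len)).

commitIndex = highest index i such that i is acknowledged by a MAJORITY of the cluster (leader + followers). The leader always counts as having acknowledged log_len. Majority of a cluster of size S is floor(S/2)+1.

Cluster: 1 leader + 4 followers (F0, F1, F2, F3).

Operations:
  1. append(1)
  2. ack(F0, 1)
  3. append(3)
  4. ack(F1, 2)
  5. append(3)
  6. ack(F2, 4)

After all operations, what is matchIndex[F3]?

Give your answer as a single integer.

Op 1: append 1 -> log_len=1
Op 2: F0 acks idx 1 -> match: F0=1 F1=0 F2=0 F3=0; commitIndex=0
Op 3: append 3 -> log_len=4
Op 4: F1 acks idx 2 -> match: F0=1 F1=2 F2=0 F3=0; commitIndex=1
Op 5: append 3 -> log_len=7
Op 6: F2 acks idx 4 -> match: F0=1 F1=2 F2=4 F3=0; commitIndex=2

Answer: 0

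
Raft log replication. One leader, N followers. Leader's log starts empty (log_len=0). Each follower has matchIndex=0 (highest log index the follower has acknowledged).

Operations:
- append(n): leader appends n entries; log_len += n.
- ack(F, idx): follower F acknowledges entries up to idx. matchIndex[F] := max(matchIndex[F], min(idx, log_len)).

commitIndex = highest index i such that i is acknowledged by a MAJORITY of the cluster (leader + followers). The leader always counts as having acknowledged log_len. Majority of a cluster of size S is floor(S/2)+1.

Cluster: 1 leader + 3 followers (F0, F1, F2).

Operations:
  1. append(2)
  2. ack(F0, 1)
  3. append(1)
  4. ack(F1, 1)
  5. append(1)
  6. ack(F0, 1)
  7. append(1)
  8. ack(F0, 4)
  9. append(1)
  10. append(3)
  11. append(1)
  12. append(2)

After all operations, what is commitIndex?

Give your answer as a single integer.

Answer: 1

Derivation:
Op 1: append 2 -> log_len=2
Op 2: F0 acks idx 1 -> match: F0=1 F1=0 F2=0; commitIndex=0
Op 3: append 1 -> log_len=3
Op 4: F1 acks idx 1 -> match: F0=1 F1=1 F2=0; commitIndex=1
Op 5: append 1 -> log_len=4
Op 6: F0 acks idx 1 -> match: F0=1 F1=1 F2=0; commitIndex=1
Op 7: append 1 -> log_len=5
Op 8: F0 acks idx 4 -> match: F0=4 F1=1 F2=0; commitIndex=1
Op 9: append 1 -> log_len=6
Op 10: append 3 -> log_len=9
Op 11: append 1 -> log_len=10
Op 12: append 2 -> log_len=12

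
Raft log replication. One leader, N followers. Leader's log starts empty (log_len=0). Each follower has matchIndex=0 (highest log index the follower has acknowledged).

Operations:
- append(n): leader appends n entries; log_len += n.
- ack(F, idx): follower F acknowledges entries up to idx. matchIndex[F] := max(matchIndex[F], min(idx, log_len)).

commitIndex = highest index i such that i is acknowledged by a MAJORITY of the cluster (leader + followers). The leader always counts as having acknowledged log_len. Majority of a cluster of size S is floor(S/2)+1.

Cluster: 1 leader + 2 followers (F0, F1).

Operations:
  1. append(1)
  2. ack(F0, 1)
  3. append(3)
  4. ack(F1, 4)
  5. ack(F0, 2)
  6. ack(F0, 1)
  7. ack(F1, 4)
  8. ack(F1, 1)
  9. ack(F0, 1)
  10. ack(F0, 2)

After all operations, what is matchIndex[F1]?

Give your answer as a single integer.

Op 1: append 1 -> log_len=1
Op 2: F0 acks idx 1 -> match: F0=1 F1=0; commitIndex=1
Op 3: append 3 -> log_len=4
Op 4: F1 acks idx 4 -> match: F0=1 F1=4; commitIndex=4
Op 5: F0 acks idx 2 -> match: F0=2 F1=4; commitIndex=4
Op 6: F0 acks idx 1 -> match: F0=2 F1=4; commitIndex=4
Op 7: F1 acks idx 4 -> match: F0=2 F1=4; commitIndex=4
Op 8: F1 acks idx 1 -> match: F0=2 F1=4; commitIndex=4
Op 9: F0 acks idx 1 -> match: F0=2 F1=4; commitIndex=4
Op 10: F0 acks idx 2 -> match: F0=2 F1=4; commitIndex=4

Answer: 4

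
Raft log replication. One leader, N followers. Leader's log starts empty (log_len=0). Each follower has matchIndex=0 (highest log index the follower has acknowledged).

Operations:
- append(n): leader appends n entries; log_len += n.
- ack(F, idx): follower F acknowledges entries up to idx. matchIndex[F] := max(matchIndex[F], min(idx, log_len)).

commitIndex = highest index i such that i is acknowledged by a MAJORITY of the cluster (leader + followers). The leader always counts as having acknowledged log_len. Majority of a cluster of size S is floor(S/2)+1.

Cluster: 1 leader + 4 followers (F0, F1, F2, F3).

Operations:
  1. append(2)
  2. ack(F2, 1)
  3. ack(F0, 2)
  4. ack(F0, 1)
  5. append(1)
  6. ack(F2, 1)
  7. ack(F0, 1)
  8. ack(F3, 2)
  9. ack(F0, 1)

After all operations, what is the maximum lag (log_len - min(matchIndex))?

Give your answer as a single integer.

Answer: 3

Derivation:
Op 1: append 2 -> log_len=2
Op 2: F2 acks idx 1 -> match: F0=0 F1=0 F2=1 F3=0; commitIndex=0
Op 3: F0 acks idx 2 -> match: F0=2 F1=0 F2=1 F3=0; commitIndex=1
Op 4: F0 acks idx 1 -> match: F0=2 F1=0 F2=1 F3=0; commitIndex=1
Op 5: append 1 -> log_len=3
Op 6: F2 acks idx 1 -> match: F0=2 F1=0 F2=1 F3=0; commitIndex=1
Op 7: F0 acks idx 1 -> match: F0=2 F1=0 F2=1 F3=0; commitIndex=1
Op 8: F3 acks idx 2 -> match: F0=2 F1=0 F2=1 F3=2; commitIndex=2
Op 9: F0 acks idx 1 -> match: F0=2 F1=0 F2=1 F3=2; commitIndex=2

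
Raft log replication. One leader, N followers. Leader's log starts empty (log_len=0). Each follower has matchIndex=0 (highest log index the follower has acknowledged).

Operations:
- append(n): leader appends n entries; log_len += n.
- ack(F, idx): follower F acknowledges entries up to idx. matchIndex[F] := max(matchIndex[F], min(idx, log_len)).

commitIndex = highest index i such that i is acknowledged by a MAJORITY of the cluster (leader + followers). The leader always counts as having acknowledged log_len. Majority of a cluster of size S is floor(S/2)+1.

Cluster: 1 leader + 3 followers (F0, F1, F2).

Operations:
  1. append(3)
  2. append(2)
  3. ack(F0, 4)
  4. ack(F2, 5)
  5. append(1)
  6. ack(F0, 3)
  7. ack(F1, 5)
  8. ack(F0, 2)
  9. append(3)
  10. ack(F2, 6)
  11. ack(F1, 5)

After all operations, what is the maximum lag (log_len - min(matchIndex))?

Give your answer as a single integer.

Op 1: append 3 -> log_len=3
Op 2: append 2 -> log_len=5
Op 3: F0 acks idx 4 -> match: F0=4 F1=0 F2=0; commitIndex=0
Op 4: F2 acks idx 5 -> match: F0=4 F1=0 F2=5; commitIndex=4
Op 5: append 1 -> log_len=6
Op 6: F0 acks idx 3 -> match: F0=4 F1=0 F2=5; commitIndex=4
Op 7: F1 acks idx 5 -> match: F0=4 F1=5 F2=5; commitIndex=5
Op 8: F0 acks idx 2 -> match: F0=4 F1=5 F2=5; commitIndex=5
Op 9: append 3 -> log_len=9
Op 10: F2 acks idx 6 -> match: F0=4 F1=5 F2=6; commitIndex=5
Op 11: F1 acks idx 5 -> match: F0=4 F1=5 F2=6; commitIndex=5

Answer: 5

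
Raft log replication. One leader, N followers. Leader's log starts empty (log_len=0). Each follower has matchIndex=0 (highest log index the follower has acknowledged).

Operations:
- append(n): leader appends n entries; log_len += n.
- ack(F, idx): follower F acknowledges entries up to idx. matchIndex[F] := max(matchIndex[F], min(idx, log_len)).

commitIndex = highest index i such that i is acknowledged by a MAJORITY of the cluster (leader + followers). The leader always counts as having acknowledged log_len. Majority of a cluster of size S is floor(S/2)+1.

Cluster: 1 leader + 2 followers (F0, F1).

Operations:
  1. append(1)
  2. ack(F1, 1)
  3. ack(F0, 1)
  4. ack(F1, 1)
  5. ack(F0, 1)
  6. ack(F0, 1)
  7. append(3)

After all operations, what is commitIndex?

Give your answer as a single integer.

Op 1: append 1 -> log_len=1
Op 2: F1 acks idx 1 -> match: F0=0 F1=1; commitIndex=1
Op 3: F0 acks idx 1 -> match: F0=1 F1=1; commitIndex=1
Op 4: F1 acks idx 1 -> match: F0=1 F1=1; commitIndex=1
Op 5: F0 acks idx 1 -> match: F0=1 F1=1; commitIndex=1
Op 6: F0 acks idx 1 -> match: F0=1 F1=1; commitIndex=1
Op 7: append 3 -> log_len=4

Answer: 1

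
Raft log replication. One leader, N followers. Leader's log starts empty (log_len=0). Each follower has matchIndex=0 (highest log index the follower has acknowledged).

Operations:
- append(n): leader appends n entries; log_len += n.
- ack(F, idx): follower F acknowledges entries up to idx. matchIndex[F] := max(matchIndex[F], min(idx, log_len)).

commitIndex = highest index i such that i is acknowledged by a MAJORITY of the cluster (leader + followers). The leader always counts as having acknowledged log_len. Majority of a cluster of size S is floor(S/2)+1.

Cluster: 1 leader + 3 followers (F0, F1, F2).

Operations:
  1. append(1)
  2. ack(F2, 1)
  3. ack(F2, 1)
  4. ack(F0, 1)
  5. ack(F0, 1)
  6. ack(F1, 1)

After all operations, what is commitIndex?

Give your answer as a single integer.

Answer: 1

Derivation:
Op 1: append 1 -> log_len=1
Op 2: F2 acks idx 1 -> match: F0=0 F1=0 F2=1; commitIndex=0
Op 3: F2 acks idx 1 -> match: F0=0 F1=0 F2=1; commitIndex=0
Op 4: F0 acks idx 1 -> match: F0=1 F1=0 F2=1; commitIndex=1
Op 5: F0 acks idx 1 -> match: F0=1 F1=0 F2=1; commitIndex=1
Op 6: F1 acks idx 1 -> match: F0=1 F1=1 F2=1; commitIndex=1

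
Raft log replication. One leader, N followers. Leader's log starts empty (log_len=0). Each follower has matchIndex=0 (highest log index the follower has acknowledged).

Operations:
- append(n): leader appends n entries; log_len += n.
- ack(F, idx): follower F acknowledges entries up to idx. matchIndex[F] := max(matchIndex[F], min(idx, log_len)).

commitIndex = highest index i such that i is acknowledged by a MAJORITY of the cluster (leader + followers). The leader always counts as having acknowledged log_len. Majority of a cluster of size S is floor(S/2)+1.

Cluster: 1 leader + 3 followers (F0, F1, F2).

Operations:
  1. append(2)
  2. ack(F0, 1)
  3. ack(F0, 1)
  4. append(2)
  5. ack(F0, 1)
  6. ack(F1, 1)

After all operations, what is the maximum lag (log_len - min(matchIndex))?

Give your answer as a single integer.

Answer: 4

Derivation:
Op 1: append 2 -> log_len=2
Op 2: F0 acks idx 1 -> match: F0=1 F1=0 F2=0; commitIndex=0
Op 3: F0 acks idx 1 -> match: F0=1 F1=0 F2=0; commitIndex=0
Op 4: append 2 -> log_len=4
Op 5: F0 acks idx 1 -> match: F0=1 F1=0 F2=0; commitIndex=0
Op 6: F1 acks idx 1 -> match: F0=1 F1=1 F2=0; commitIndex=1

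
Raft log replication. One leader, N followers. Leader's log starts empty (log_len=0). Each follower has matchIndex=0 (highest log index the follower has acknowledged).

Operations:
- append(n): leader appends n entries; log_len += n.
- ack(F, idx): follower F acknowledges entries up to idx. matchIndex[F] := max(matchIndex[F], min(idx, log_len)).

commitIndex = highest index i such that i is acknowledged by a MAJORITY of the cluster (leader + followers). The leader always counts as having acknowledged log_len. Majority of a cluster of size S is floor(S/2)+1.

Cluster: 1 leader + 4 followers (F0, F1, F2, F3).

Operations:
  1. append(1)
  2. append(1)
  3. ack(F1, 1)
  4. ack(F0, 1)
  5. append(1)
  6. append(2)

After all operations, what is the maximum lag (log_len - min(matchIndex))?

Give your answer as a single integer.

Op 1: append 1 -> log_len=1
Op 2: append 1 -> log_len=2
Op 3: F1 acks idx 1 -> match: F0=0 F1=1 F2=0 F3=0; commitIndex=0
Op 4: F0 acks idx 1 -> match: F0=1 F1=1 F2=0 F3=0; commitIndex=1
Op 5: append 1 -> log_len=3
Op 6: append 2 -> log_len=5

Answer: 5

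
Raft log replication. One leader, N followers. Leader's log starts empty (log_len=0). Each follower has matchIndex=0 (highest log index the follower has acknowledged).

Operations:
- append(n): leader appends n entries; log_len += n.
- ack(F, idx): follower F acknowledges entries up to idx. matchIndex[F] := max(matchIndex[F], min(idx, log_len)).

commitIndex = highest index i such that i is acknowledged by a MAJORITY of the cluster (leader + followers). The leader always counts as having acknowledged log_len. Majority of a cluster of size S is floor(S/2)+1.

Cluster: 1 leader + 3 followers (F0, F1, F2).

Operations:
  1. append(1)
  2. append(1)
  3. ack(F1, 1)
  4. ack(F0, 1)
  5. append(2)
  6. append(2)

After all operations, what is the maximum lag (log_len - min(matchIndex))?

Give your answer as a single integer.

Op 1: append 1 -> log_len=1
Op 2: append 1 -> log_len=2
Op 3: F1 acks idx 1 -> match: F0=0 F1=1 F2=0; commitIndex=0
Op 4: F0 acks idx 1 -> match: F0=1 F1=1 F2=0; commitIndex=1
Op 5: append 2 -> log_len=4
Op 6: append 2 -> log_len=6

Answer: 6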